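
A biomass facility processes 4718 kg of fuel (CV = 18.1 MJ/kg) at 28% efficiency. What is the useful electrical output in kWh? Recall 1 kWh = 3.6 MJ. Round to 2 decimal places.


Total energy = mass * CV = 4718 * 18.1 = 85395.8 MJ
Useful energy = total * eta = 85395.8 * 0.28 = 23910.82 MJ
Convert to kWh: 23910.82 / 3.6
Useful energy = 6641.90 kWh

6641.90


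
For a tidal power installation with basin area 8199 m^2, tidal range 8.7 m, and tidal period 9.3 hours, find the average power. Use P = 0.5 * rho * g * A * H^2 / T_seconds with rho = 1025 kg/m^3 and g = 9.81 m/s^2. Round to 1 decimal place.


Convert period to seconds: T = 9.3 * 3600 = 33480.0 s
H^2 = 8.7^2 = 75.69
P = 0.5 * rho * g * A * H^2 / T
P = 0.5 * 1025 * 9.81 * 8199 * 75.69 / 33480.0
P = 93191.6 W

93191.6


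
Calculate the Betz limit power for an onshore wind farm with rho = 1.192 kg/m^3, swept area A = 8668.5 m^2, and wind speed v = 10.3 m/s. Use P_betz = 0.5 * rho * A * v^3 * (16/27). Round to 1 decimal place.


The Betz coefficient Cp_max = 16/27 = 0.5926
v^3 = 10.3^3 = 1092.727
P_betz = 0.5 * rho * A * v^3 * Cp_max
P_betz = 0.5 * 1.192 * 8668.5 * 1092.727 * 0.5926
P_betz = 3345477.4 W

3345477.4


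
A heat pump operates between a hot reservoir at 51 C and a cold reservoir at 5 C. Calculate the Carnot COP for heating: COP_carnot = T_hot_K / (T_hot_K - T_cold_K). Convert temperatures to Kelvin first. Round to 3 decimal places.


Convert to Kelvin:
  T_hot = 51 + 273.15 = 324.15 K
  T_cold = 5 + 273.15 = 278.15 K
Apply Carnot COP formula:
  COP = T_hot_K / (T_hot_K - T_cold_K) = 324.15 / 46.0
  COP = 7.047

7.047


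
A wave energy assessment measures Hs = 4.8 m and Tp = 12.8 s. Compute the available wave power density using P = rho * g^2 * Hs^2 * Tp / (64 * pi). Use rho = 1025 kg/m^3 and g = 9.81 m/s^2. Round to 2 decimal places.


Apply wave power formula:
  g^2 = 9.81^2 = 96.2361
  Hs^2 = 4.8^2 = 23.04
  Numerator = rho * g^2 * Hs^2 * Tp = 1025 * 96.2361 * 23.04 * 12.8 = 29090710.24
  Denominator = 64 * pi = 201.0619
  P = 29090710.24 / 201.0619 = 144685.32 W/m

144685.32


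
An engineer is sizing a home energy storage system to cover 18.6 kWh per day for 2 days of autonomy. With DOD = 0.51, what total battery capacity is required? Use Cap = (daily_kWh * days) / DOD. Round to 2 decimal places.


Total energy needed = daily * days = 18.6 * 2 = 37.2 kWh
Account for depth of discharge:
  Cap = total_energy / DOD = 37.2 / 0.51
  Cap = 72.94 kWh

72.94


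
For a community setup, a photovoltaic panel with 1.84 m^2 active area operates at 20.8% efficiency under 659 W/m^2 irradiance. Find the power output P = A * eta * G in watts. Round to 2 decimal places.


Use the solar power formula P = A * eta * G.
Given: A = 1.84 m^2, eta = 0.208, G = 659 W/m^2
P = 1.84 * 0.208 * 659
P = 252.21 W

252.21


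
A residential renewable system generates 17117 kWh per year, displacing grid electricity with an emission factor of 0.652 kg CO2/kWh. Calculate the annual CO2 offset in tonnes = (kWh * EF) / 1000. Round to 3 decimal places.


CO2 offset in kg = generation * emission_factor
CO2 offset = 17117 * 0.652 = 11160.28 kg
Convert to tonnes:
  CO2 offset = 11160.28 / 1000 = 11.160 tonnes

11.160


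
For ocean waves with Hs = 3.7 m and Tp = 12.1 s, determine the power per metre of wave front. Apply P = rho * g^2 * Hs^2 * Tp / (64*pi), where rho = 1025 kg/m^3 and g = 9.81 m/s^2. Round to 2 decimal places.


Apply wave power formula:
  g^2 = 9.81^2 = 96.2361
  Hs^2 = 3.7^2 = 13.69
  Numerator = rho * g^2 * Hs^2 * Tp = 1025 * 96.2361 * 13.69 * 12.1 = 16339949.07
  Denominator = 64 * pi = 201.0619
  P = 16339949.07 / 201.0619 = 81268.24 W/m

81268.24


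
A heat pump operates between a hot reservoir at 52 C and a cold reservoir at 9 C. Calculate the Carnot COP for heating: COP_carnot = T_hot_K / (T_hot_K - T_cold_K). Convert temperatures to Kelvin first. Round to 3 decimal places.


Convert to Kelvin:
  T_hot = 52 + 273.15 = 325.15 K
  T_cold = 9 + 273.15 = 282.15 K
Apply Carnot COP formula:
  COP = T_hot_K / (T_hot_K - T_cold_K) = 325.15 / 43.0
  COP = 7.562

7.562


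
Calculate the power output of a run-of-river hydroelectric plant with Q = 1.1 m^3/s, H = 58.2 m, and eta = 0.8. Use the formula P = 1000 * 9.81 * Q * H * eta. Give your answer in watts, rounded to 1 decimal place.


Apply the hydropower formula P = rho * g * Q * H * eta
rho * g = 1000 * 9.81 = 9810.0
P = 9810.0 * 1.1 * 58.2 * 0.8
P = 502429.0 W

502429.0


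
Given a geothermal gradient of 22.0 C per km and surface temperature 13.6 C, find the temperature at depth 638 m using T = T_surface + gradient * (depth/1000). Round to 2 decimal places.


Convert depth to km: 638 / 1000 = 0.638 km
Temperature increase = gradient * depth_km = 22.0 * 0.638 = 14.04 C
Temperature at depth = T_surface + delta_T = 13.6 + 14.04
T = 27.64 C

27.64


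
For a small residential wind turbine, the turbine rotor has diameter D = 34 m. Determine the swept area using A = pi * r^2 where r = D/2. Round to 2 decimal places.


Compute the rotor radius:
  r = D / 2 = 34 / 2 = 17.0 m
Calculate swept area:
  A = pi * r^2 = pi * 17.0^2
  A = 907.92 m^2

907.92


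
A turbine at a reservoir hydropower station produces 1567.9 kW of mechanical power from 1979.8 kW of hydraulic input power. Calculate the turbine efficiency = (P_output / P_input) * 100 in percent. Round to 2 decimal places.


Turbine efficiency = (output power / input power) * 100
eta = (1567.9 / 1979.8) * 100
eta = 79.19%

79.19


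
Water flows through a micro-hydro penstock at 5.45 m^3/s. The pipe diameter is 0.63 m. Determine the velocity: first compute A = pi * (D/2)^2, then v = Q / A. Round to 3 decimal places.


Compute pipe cross-sectional area:
  A = pi * (D/2)^2 = pi * (0.63/2)^2 = 0.3117 m^2
Calculate velocity:
  v = Q / A = 5.45 / 0.3117
  v = 17.483 m/s

17.483


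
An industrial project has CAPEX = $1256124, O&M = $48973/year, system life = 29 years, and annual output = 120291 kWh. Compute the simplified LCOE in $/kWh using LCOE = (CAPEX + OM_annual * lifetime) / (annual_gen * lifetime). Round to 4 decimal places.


Total cost = CAPEX + OM * lifetime = 1256124 + 48973 * 29 = 1256124 + 1420217 = 2676341
Total generation = annual * lifetime = 120291 * 29 = 3488439 kWh
LCOE = 2676341 / 3488439
LCOE = 0.7672 $/kWh

0.7672


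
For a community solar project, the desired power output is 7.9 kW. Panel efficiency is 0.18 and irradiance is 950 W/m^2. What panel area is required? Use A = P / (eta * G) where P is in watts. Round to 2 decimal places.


Convert target power to watts: P = 7.9 * 1000 = 7900.0 W
Compute denominator: eta * G = 0.18 * 950 = 171.0
Required area A = P / (eta * G) = 7900.0 / 171.0
A = 46.20 m^2

46.20


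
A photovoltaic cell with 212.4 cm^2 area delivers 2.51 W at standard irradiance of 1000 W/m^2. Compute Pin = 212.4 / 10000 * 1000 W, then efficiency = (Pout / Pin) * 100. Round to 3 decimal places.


First compute the input power:
  Pin = area_cm2 / 10000 * G = 212.4 / 10000 * 1000 = 21.24 W
Then compute efficiency:
  Efficiency = (Pout / Pin) * 100 = (2.51 / 21.24) * 100
  Efficiency = 11.817%

11.817


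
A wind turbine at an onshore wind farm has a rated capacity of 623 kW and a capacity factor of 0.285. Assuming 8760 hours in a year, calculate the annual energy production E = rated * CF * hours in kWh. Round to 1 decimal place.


Annual energy = rated_kW * capacity_factor * hours_per_year
Given: P_rated = 623 kW, CF = 0.285, hours = 8760
E = 623 * 0.285 * 8760
E = 1555381.8 kWh

1555381.8


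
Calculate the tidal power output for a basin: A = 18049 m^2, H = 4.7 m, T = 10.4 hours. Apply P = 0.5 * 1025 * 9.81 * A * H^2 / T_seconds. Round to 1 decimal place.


Convert period to seconds: T = 10.4 * 3600 = 37440.0 s
H^2 = 4.7^2 = 22.09
P = 0.5 * rho * g * A * H^2 / T
P = 0.5 * 1025 * 9.81 * 18049 * 22.09 / 37440.0
P = 53539.7 W

53539.7


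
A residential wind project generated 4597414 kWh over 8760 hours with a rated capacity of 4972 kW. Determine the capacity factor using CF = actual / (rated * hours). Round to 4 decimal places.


Capacity factor = actual output / maximum possible output
Maximum possible = rated * hours = 4972 * 8760 = 43554720 kWh
CF = 4597414 / 43554720
CF = 0.1056

0.1056


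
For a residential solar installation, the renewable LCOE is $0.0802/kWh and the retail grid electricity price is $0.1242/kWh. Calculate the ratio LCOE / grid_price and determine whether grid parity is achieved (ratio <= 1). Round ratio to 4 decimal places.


Compare LCOE to grid price:
  LCOE = $0.0802/kWh, Grid price = $0.1242/kWh
  Ratio = LCOE / grid_price = 0.0802 / 0.1242 = 0.6457
  Grid parity achieved (ratio <= 1)? yes

0.6457


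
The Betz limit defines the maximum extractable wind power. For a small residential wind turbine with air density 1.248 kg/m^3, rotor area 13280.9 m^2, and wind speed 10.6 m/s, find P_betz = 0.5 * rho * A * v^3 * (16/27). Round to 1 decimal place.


The Betz coefficient Cp_max = 16/27 = 0.5926
v^3 = 10.6^3 = 1191.016
P_betz = 0.5 * rho * A * v^3 * Cp_max
P_betz = 0.5 * 1.248 * 13280.9 * 1191.016 * 0.5926
P_betz = 5849057.8 W

5849057.8


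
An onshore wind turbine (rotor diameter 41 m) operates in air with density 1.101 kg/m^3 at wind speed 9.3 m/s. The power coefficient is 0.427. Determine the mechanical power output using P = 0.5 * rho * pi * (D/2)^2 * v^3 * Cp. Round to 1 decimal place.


Step 1 -- Compute swept area:
  A = pi * (D/2)^2 = pi * (41/2)^2 = 1320.25 m^2
Step 2 -- Apply wind power equation:
  P = 0.5 * rho * A * v^3 * Cp
  v^3 = 9.3^3 = 804.357
  P = 0.5 * 1.101 * 1320.25 * 804.357 * 0.427
  P = 249627.0 W

249627.0


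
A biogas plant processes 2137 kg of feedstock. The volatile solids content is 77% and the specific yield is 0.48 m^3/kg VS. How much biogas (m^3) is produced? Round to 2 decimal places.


Compute volatile solids:
  VS = mass * VS_fraction = 2137 * 0.77 = 1645.49 kg
Calculate biogas volume:
  Biogas = VS * specific_yield = 1645.49 * 0.48
  Biogas = 789.84 m^3

789.84


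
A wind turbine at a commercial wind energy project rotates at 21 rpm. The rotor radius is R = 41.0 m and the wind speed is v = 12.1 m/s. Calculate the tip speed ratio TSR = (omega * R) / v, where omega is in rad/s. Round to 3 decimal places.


Convert rotational speed to rad/s:
  omega = 21 * 2 * pi / 60 = 2.1991 rad/s
Compute tip speed:
  v_tip = omega * R = 2.1991 * 41.0 = 90.164 m/s
Tip speed ratio:
  TSR = v_tip / v_wind = 90.164 / 12.1 = 7.452

7.452


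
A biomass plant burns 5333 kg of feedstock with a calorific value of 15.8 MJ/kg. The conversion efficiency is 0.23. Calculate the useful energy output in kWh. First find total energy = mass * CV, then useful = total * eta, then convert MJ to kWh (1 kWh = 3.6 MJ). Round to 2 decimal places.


Total energy = mass * CV = 5333 * 15.8 = 84261.4 MJ
Useful energy = total * eta = 84261.4 * 0.23 = 19380.12 MJ
Convert to kWh: 19380.12 / 3.6
Useful energy = 5383.37 kWh

5383.37


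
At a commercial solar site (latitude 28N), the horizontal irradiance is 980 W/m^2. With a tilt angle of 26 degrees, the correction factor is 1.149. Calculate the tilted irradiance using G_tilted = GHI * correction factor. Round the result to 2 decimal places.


Identify the given values:
  GHI = 980 W/m^2, tilt correction factor = 1.149
Apply the formula G_tilted = GHI * factor:
  G_tilted = 980 * 1.149
  G_tilted = 1126.02 W/m^2

1126.02


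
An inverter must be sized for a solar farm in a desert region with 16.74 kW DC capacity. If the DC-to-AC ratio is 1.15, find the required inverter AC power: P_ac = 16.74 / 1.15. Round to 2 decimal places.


The inverter AC capacity is determined by the DC/AC ratio.
Given: P_dc = 16.74 kW, DC/AC ratio = 1.15
P_ac = P_dc / ratio = 16.74 / 1.15
P_ac = 14.56 kW

14.56


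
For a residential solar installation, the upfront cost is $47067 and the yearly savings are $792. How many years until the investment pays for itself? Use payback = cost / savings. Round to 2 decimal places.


Simple payback period = initial cost / annual savings
Payback = 47067 / 792
Payback = 59.43 years

59.43


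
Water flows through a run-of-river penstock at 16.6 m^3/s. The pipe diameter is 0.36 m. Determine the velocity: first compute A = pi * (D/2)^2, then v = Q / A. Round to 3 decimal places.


Compute pipe cross-sectional area:
  A = pi * (D/2)^2 = pi * (0.36/2)^2 = 0.1018 m^2
Calculate velocity:
  v = Q / A = 16.6 / 0.1018
  v = 163.085 m/s

163.085


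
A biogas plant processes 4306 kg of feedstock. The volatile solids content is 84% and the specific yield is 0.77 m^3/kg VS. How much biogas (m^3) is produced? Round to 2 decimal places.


Compute volatile solids:
  VS = mass * VS_fraction = 4306 * 0.84 = 3617.04 kg
Calculate biogas volume:
  Biogas = VS * specific_yield = 3617.04 * 0.77
  Biogas = 2785.12 m^3

2785.12


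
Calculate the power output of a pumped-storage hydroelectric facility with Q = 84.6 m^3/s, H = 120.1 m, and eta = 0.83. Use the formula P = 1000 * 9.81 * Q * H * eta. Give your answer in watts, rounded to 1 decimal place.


Apply the hydropower formula P = rho * g * Q * H * eta
rho * g = 1000 * 9.81 = 9810.0
P = 9810.0 * 84.6 * 120.1 * 0.83
P = 82729513.5 W

82729513.5


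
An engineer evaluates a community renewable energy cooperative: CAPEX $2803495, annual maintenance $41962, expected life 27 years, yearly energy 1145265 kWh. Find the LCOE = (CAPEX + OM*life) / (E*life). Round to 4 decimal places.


Total cost = CAPEX + OM * lifetime = 2803495 + 41962 * 27 = 2803495 + 1132974 = 3936469
Total generation = annual * lifetime = 1145265 * 27 = 30922155 kWh
LCOE = 3936469 / 30922155
LCOE = 0.1273 $/kWh

0.1273


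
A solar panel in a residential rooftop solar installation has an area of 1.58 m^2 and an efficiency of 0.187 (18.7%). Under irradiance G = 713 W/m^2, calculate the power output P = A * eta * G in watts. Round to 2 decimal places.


Use the solar power formula P = A * eta * G.
Given: A = 1.58 m^2, eta = 0.187, G = 713 W/m^2
P = 1.58 * 0.187 * 713
P = 210.66 W

210.66


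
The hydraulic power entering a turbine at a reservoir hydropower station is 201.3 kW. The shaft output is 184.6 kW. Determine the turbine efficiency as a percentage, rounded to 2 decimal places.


Turbine efficiency = (output power / input power) * 100
eta = (184.6 / 201.3) * 100
eta = 91.70%

91.70


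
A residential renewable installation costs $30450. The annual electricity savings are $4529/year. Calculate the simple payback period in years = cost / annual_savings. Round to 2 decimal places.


Simple payback period = initial cost / annual savings
Payback = 30450 / 4529
Payback = 6.72 years

6.72


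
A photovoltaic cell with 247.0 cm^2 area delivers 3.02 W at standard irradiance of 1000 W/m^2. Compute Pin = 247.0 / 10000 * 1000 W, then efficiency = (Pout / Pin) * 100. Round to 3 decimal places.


First compute the input power:
  Pin = area_cm2 / 10000 * G = 247.0 / 10000 * 1000 = 24.7 W
Then compute efficiency:
  Efficiency = (Pout / Pin) * 100 = (3.02 / 24.7) * 100
  Efficiency = 12.227%

12.227


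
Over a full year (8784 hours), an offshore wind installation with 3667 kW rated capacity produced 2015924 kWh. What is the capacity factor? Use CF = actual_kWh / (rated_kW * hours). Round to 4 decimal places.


Capacity factor = actual output / maximum possible output
Maximum possible = rated * hours = 3667 * 8784 = 32210928 kWh
CF = 2015924 / 32210928
CF = 0.0626

0.0626


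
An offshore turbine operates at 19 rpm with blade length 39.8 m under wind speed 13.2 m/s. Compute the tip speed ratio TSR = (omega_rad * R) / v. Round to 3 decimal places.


Convert rotational speed to rad/s:
  omega = 19 * 2 * pi / 60 = 1.9897 rad/s
Compute tip speed:
  v_tip = omega * R = 1.9897 * 39.8 = 79.189 m/s
Tip speed ratio:
  TSR = v_tip / v_wind = 79.189 / 13.2 = 5.999

5.999


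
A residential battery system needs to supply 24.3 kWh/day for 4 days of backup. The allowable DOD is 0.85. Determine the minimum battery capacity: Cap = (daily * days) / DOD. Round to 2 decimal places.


Total energy needed = daily * days = 24.3 * 4 = 97.2 kWh
Account for depth of discharge:
  Cap = total_energy / DOD = 97.2 / 0.85
  Cap = 114.35 kWh

114.35


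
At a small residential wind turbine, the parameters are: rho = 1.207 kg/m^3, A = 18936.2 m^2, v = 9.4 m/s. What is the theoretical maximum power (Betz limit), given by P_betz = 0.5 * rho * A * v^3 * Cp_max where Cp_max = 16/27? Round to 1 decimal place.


The Betz coefficient Cp_max = 16/27 = 0.5926
v^3 = 9.4^3 = 830.584
P_betz = 0.5 * rho * A * v^3 * Cp_max
P_betz = 0.5 * 1.207 * 18936.2 * 830.584 * 0.5926
P_betz = 5624836.3 W

5624836.3


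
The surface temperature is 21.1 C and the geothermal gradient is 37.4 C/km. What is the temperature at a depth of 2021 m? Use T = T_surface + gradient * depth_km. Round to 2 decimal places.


Convert depth to km: 2021 / 1000 = 2.021 km
Temperature increase = gradient * depth_km = 37.4 * 2.021 = 75.59 C
Temperature at depth = T_surface + delta_T = 21.1 + 75.59
T = 96.69 C

96.69


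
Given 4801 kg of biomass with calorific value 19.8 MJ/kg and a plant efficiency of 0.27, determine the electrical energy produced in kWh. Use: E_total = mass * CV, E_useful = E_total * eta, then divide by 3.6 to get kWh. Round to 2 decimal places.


Total energy = mass * CV = 4801 * 19.8 = 95059.8 MJ
Useful energy = total * eta = 95059.8 * 0.27 = 25666.15 MJ
Convert to kWh: 25666.15 / 3.6
Useful energy = 7129.49 kWh

7129.49


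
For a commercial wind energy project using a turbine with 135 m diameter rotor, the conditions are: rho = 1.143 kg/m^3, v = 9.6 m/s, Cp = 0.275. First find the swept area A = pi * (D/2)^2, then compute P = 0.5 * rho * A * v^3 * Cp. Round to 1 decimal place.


Step 1 -- Compute swept area:
  A = pi * (D/2)^2 = pi * (135/2)^2 = 14313.88 m^2
Step 2 -- Apply wind power equation:
  P = 0.5 * rho * A * v^3 * Cp
  v^3 = 9.6^3 = 884.736
  P = 0.5 * 1.143 * 14313.88 * 884.736 * 0.275
  P = 1990306.9 W

1990306.9


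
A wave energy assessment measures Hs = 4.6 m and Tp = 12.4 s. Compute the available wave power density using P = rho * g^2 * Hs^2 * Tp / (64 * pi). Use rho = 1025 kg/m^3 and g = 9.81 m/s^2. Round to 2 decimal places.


Apply wave power formula:
  g^2 = 9.81^2 = 96.2361
  Hs^2 = 4.6^2 = 21.16
  Numerator = rho * g^2 * Hs^2 * Tp = 1025 * 96.2361 * 21.16 * 12.4 = 25882083.18
  Denominator = 64 * pi = 201.0619
  P = 25882083.18 / 201.0619 = 128726.92 W/m

128726.92


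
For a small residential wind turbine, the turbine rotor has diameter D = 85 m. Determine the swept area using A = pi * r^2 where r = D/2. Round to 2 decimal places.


Compute the rotor radius:
  r = D / 2 = 85 / 2 = 42.5 m
Calculate swept area:
  A = pi * r^2 = pi * 42.5^2
  A = 5674.50 m^2

5674.50


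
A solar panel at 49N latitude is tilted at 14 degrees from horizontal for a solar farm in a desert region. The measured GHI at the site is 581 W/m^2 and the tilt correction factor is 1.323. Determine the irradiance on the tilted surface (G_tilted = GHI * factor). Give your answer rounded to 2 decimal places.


Identify the given values:
  GHI = 581 W/m^2, tilt correction factor = 1.323
Apply the formula G_tilted = GHI * factor:
  G_tilted = 581 * 1.323
  G_tilted = 768.66 W/m^2

768.66


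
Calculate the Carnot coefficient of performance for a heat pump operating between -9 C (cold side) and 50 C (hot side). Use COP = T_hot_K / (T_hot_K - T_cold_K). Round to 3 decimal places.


Convert to Kelvin:
  T_hot = 50 + 273.15 = 323.15 K
  T_cold = -9 + 273.15 = 264.15 K
Apply Carnot COP formula:
  COP = T_hot_K / (T_hot_K - T_cold_K) = 323.15 / 59.0
  COP = 5.477

5.477


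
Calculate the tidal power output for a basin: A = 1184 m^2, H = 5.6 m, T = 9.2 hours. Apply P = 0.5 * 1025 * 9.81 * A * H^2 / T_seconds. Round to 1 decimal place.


Convert period to seconds: T = 9.2 * 3600 = 33120.0 s
H^2 = 5.6^2 = 31.36
P = 0.5 * rho * g * A * H^2 / T
P = 0.5 * 1025 * 9.81 * 1184 * 31.36 / 33120.0
P = 5636.4 W

5636.4


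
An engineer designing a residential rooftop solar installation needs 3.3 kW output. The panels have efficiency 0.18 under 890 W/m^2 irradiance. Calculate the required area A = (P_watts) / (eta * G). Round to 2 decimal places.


Convert target power to watts: P = 3.3 * 1000 = 3300.0 W
Compute denominator: eta * G = 0.18 * 890 = 160.2
Required area A = P / (eta * G) = 3300.0 / 160.2
A = 20.60 m^2

20.60


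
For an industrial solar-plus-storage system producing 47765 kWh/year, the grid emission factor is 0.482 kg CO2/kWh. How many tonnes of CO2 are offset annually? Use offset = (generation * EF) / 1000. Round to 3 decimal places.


CO2 offset in kg = generation * emission_factor
CO2 offset = 47765 * 0.482 = 23022.73 kg
Convert to tonnes:
  CO2 offset = 23022.73 / 1000 = 23.023 tonnes

23.023


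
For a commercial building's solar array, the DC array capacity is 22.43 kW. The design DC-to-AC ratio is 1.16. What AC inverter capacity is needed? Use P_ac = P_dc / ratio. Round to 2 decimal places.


The inverter AC capacity is determined by the DC/AC ratio.
Given: P_dc = 22.43 kW, DC/AC ratio = 1.16
P_ac = P_dc / ratio = 22.43 / 1.16
P_ac = 19.34 kW

19.34


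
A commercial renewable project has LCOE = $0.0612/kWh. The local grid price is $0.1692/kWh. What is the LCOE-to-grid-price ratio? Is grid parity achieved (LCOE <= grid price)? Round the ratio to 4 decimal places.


Compare LCOE to grid price:
  LCOE = $0.0612/kWh, Grid price = $0.1692/kWh
  Ratio = LCOE / grid_price = 0.0612 / 0.1692 = 0.3617
  Grid parity achieved (ratio <= 1)? yes

0.3617


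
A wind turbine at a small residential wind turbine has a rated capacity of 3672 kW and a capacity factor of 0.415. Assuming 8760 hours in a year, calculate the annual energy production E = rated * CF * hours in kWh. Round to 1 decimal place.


Annual energy = rated_kW * capacity_factor * hours_per_year
Given: P_rated = 3672 kW, CF = 0.415, hours = 8760
E = 3672 * 0.415 * 8760
E = 13349188.8 kWh

13349188.8


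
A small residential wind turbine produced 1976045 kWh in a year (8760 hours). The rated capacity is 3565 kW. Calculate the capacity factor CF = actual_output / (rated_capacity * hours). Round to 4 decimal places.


Capacity factor = actual output / maximum possible output
Maximum possible = rated * hours = 3565 * 8760 = 31229400 kWh
CF = 1976045 / 31229400
CF = 0.0633

0.0633


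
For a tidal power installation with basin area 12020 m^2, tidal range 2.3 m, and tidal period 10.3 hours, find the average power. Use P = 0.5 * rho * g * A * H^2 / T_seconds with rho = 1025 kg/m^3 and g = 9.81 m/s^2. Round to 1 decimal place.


Convert period to seconds: T = 10.3 * 3600 = 37080.0 s
H^2 = 2.3^2 = 5.29
P = 0.5 * rho * g * A * H^2 / T
P = 0.5 * 1025 * 9.81 * 12020 * 5.29 / 37080.0
P = 8621.5 W

8621.5


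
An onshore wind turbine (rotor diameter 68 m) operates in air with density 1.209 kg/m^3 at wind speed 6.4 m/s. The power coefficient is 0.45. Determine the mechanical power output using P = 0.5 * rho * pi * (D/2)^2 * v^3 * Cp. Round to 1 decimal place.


Step 1 -- Compute swept area:
  A = pi * (D/2)^2 = pi * (68/2)^2 = 3631.68 m^2
Step 2 -- Apply wind power equation:
  P = 0.5 * rho * A * v^3 * Cp
  v^3 = 6.4^3 = 262.144
  P = 0.5 * 1.209 * 3631.68 * 262.144 * 0.45
  P = 258974.2 W

258974.2


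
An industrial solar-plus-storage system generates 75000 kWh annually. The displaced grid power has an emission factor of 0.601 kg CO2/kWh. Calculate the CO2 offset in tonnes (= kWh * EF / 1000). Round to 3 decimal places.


CO2 offset in kg = generation * emission_factor
CO2 offset = 75000 * 0.601 = 45075.0 kg
Convert to tonnes:
  CO2 offset = 45075.0 / 1000 = 45.075 tonnes

45.075


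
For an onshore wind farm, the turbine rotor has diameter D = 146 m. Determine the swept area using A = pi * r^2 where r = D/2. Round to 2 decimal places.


Compute the rotor radius:
  r = D / 2 = 146 / 2 = 73.0 m
Calculate swept area:
  A = pi * r^2 = pi * 73.0^2
  A = 16741.55 m^2

16741.55


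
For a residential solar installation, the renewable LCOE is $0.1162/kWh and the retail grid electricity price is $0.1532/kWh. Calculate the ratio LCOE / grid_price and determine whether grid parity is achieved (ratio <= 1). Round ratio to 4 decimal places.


Compare LCOE to grid price:
  LCOE = $0.1162/kWh, Grid price = $0.1532/kWh
  Ratio = LCOE / grid_price = 0.1162 / 0.1532 = 0.7585
  Grid parity achieved (ratio <= 1)? yes

0.7585


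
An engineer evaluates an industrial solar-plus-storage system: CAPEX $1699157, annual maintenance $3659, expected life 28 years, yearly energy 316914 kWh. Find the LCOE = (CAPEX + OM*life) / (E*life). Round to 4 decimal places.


Total cost = CAPEX + OM * lifetime = 1699157 + 3659 * 28 = 1699157 + 102452 = 1801609
Total generation = annual * lifetime = 316914 * 28 = 8873592 kWh
LCOE = 1801609 / 8873592
LCOE = 0.2030 $/kWh

0.2030


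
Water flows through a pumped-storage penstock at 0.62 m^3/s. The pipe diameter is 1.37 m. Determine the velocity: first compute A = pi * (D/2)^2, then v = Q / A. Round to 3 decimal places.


Compute pipe cross-sectional area:
  A = pi * (D/2)^2 = pi * (1.37/2)^2 = 1.4741 m^2
Calculate velocity:
  v = Q / A = 0.62 / 1.4741
  v = 0.421 m/s

0.421


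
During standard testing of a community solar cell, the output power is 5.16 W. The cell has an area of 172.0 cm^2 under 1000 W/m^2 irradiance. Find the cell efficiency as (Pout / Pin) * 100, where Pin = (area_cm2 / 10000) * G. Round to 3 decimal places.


First compute the input power:
  Pin = area_cm2 / 10000 * G = 172.0 / 10000 * 1000 = 17.2 W
Then compute efficiency:
  Efficiency = (Pout / Pin) * 100 = (5.16 / 17.2) * 100
  Efficiency = 30.000%

30.000


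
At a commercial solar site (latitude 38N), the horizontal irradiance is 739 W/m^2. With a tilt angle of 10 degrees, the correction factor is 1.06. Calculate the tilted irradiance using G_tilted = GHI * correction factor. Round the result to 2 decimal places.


Identify the given values:
  GHI = 739 W/m^2, tilt correction factor = 1.06
Apply the formula G_tilted = GHI * factor:
  G_tilted = 739 * 1.06
  G_tilted = 783.34 W/m^2

783.34


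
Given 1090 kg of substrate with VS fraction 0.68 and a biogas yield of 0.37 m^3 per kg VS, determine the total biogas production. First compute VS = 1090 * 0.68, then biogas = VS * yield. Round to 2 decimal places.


Compute volatile solids:
  VS = mass * VS_fraction = 1090 * 0.68 = 741.2 kg
Calculate biogas volume:
  Biogas = VS * specific_yield = 741.2 * 0.37
  Biogas = 274.24 m^3

274.24


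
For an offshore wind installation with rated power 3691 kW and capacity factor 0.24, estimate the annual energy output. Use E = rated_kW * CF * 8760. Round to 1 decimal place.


Annual energy = rated_kW * capacity_factor * hours_per_year
Given: P_rated = 3691 kW, CF = 0.24, hours = 8760
E = 3691 * 0.24 * 8760
E = 7759958.4 kWh

7759958.4


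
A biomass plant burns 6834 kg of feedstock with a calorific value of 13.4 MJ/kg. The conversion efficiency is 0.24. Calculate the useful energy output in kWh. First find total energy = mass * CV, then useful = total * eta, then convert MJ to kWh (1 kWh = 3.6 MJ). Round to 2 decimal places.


Total energy = mass * CV = 6834 * 13.4 = 91575.6 MJ
Useful energy = total * eta = 91575.6 * 0.24 = 21978.14 MJ
Convert to kWh: 21978.14 / 3.6
Useful energy = 6105.04 kWh

6105.04


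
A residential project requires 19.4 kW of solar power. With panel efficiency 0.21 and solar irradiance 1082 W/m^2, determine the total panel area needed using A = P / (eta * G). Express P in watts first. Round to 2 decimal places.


Convert target power to watts: P = 19.4 * 1000 = 19400.0 W
Compute denominator: eta * G = 0.21 * 1082 = 227.22
Required area A = P / (eta * G) = 19400.0 / 227.22
A = 85.38 m^2

85.38


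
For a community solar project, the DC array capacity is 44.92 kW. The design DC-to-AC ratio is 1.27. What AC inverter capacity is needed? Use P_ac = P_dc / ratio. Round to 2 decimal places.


The inverter AC capacity is determined by the DC/AC ratio.
Given: P_dc = 44.92 kW, DC/AC ratio = 1.27
P_ac = P_dc / ratio = 44.92 / 1.27
P_ac = 35.37 kW

35.37


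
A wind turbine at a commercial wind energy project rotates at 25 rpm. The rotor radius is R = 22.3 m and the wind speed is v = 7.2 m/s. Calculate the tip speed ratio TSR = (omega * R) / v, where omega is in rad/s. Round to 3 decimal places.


Convert rotational speed to rad/s:
  omega = 25 * 2 * pi / 60 = 2.618 rad/s
Compute tip speed:
  v_tip = omega * R = 2.618 * 22.3 = 58.381 m/s
Tip speed ratio:
  TSR = v_tip / v_wind = 58.381 / 7.2 = 8.109

8.109


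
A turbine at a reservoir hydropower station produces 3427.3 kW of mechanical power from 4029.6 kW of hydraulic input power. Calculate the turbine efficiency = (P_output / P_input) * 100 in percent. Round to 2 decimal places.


Turbine efficiency = (output power / input power) * 100
eta = (3427.3 / 4029.6) * 100
eta = 85.05%

85.05


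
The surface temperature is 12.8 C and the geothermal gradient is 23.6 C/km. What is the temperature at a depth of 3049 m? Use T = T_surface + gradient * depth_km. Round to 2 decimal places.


Convert depth to km: 3049 / 1000 = 3.049 km
Temperature increase = gradient * depth_km = 23.6 * 3.049 = 71.96 C
Temperature at depth = T_surface + delta_T = 12.8 + 71.96
T = 84.76 C

84.76


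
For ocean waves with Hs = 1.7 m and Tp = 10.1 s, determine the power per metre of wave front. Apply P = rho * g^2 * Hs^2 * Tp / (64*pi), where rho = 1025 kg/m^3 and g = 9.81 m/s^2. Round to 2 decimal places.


Apply wave power formula:
  g^2 = 9.81^2 = 96.2361
  Hs^2 = 1.7^2 = 2.89
  Numerator = rho * g^2 * Hs^2 * Tp = 1025 * 96.2361 * 2.89 * 10.1 = 2879261.41
  Denominator = 64 * pi = 201.0619
  P = 2879261.41 / 201.0619 = 14320.27 W/m

14320.27


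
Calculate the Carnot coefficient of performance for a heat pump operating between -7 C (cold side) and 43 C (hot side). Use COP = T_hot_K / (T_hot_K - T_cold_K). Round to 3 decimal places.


Convert to Kelvin:
  T_hot = 43 + 273.15 = 316.15 K
  T_cold = -7 + 273.15 = 266.15 K
Apply Carnot COP formula:
  COP = T_hot_K / (T_hot_K - T_cold_K) = 316.15 / 50.0
  COP = 6.323

6.323


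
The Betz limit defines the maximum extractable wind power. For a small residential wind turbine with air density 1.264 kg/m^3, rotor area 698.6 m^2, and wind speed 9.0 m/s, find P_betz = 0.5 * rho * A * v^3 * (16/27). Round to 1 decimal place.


The Betz coefficient Cp_max = 16/27 = 0.5926
v^3 = 9.0^3 = 729.0
P_betz = 0.5 * rho * A * v^3 * Cp_max
P_betz = 0.5 * 1.264 * 698.6 * 729.0 * 0.5926
P_betz = 190734.6 W

190734.6


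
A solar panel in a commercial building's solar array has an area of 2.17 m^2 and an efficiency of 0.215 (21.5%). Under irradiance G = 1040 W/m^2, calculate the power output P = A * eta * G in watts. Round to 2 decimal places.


Use the solar power formula P = A * eta * G.
Given: A = 2.17 m^2, eta = 0.215, G = 1040 W/m^2
P = 2.17 * 0.215 * 1040
P = 485.21 W

485.21


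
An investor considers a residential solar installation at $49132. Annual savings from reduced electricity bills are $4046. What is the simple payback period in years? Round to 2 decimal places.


Simple payback period = initial cost / annual savings
Payback = 49132 / 4046
Payback = 12.14 years

12.14


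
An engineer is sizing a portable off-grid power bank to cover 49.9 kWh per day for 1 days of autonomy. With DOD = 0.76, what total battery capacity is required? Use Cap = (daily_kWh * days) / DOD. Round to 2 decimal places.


Total energy needed = daily * days = 49.9 * 1 = 49.9 kWh
Account for depth of discharge:
  Cap = total_energy / DOD = 49.9 / 0.76
  Cap = 65.66 kWh

65.66


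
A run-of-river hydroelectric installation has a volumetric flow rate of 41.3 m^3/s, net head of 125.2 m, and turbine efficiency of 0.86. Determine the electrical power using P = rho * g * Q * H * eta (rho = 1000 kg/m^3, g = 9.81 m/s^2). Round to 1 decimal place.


Apply the hydropower formula P = rho * g * Q * H * eta
rho * g = 1000 * 9.81 = 9810.0
P = 9810.0 * 41.3 * 125.2 * 0.86
P = 43623633.8 W

43623633.8


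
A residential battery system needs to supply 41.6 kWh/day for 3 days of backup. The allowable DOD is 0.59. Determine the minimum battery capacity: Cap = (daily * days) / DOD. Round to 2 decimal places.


Total energy needed = daily * days = 41.6 * 3 = 124.8 kWh
Account for depth of discharge:
  Cap = total_energy / DOD = 124.8 / 0.59
  Cap = 211.53 kWh

211.53


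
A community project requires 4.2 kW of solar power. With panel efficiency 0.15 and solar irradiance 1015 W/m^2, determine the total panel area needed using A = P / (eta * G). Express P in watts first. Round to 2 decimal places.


Convert target power to watts: P = 4.2 * 1000 = 4200.0 W
Compute denominator: eta * G = 0.15 * 1015 = 152.25
Required area A = P / (eta * G) = 4200.0 / 152.25
A = 27.59 m^2

27.59


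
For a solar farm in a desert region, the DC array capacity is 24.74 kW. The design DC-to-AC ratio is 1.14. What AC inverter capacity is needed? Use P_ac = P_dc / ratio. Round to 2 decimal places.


The inverter AC capacity is determined by the DC/AC ratio.
Given: P_dc = 24.74 kW, DC/AC ratio = 1.14
P_ac = P_dc / ratio = 24.74 / 1.14
P_ac = 21.70 kW

21.70


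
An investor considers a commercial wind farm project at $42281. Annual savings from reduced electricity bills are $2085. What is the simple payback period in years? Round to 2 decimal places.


Simple payback period = initial cost / annual savings
Payback = 42281 / 2085
Payback = 20.28 years

20.28


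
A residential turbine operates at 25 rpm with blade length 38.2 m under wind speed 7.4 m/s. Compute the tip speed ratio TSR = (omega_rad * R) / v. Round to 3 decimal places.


Convert rotational speed to rad/s:
  omega = 25 * 2 * pi / 60 = 2.618 rad/s
Compute tip speed:
  v_tip = omega * R = 2.618 * 38.2 = 100.007 m/s
Tip speed ratio:
  TSR = v_tip / v_wind = 100.007 / 7.4 = 13.515

13.515


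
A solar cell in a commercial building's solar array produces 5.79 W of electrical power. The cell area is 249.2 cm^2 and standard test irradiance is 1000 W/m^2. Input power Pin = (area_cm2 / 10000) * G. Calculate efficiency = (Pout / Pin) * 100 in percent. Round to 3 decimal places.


First compute the input power:
  Pin = area_cm2 / 10000 * G = 249.2 / 10000 * 1000 = 24.92 W
Then compute efficiency:
  Efficiency = (Pout / Pin) * 100 = (5.79 / 24.92) * 100
  Efficiency = 23.234%

23.234


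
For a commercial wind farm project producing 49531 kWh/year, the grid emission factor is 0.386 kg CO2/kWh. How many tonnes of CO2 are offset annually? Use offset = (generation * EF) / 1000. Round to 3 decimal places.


CO2 offset in kg = generation * emission_factor
CO2 offset = 49531 * 0.386 = 19118.97 kg
Convert to tonnes:
  CO2 offset = 19118.97 / 1000 = 19.119 tonnes

19.119


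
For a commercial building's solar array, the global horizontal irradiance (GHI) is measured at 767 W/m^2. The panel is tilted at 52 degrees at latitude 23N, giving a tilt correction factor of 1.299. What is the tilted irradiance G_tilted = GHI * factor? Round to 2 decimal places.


Identify the given values:
  GHI = 767 W/m^2, tilt correction factor = 1.299
Apply the formula G_tilted = GHI * factor:
  G_tilted = 767 * 1.299
  G_tilted = 996.33 W/m^2

996.33


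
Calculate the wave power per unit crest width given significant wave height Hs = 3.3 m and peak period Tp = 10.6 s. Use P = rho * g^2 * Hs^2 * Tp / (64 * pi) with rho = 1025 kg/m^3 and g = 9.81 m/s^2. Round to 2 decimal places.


Apply wave power formula:
  g^2 = 9.81^2 = 96.2361
  Hs^2 = 3.3^2 = 10.89
  Numerator = rho * g^2 * Hs^2 * Tp = 1025 * 96.2361 * 10.89 * 10.6 = 11386640.92
  Denominator = 64 * pi = 201.0619
  P = 11386640.92 / 201.0619 = 56632.51 W/m

56632.51


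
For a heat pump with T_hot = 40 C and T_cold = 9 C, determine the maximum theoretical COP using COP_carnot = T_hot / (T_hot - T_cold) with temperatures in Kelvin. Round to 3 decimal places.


Convert to Kelvin:
  T_hot = 40 + 273.15 = 313.15 K
  T_cold = 9 + 273.15 = 282.15 K
Apply Carnot COP formula:
  COP = T_hot_K / (T_hot_K - T_cold_K) = 313.15 / 31.0
  COP = 10.102

10.102


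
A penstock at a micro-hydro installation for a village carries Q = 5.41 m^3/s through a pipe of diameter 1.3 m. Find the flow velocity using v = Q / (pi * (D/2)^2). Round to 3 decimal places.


Compute pipe cross-sectional area:
  A = pi * (D/2)^2 = pi * (1.3/2)^2 = 1.3273 m^2
Calculate velocity:
  v = Q / A = 5.41 / 1.3273
  v = 4.076 m/s

4.076


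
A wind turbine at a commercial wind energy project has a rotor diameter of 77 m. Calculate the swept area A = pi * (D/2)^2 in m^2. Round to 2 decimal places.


Compute the rotor radius:
  r = D / 2 = 77 / 2 = 38.5 m
Calculate swept area:
  A = pi * r^2 = pi * 38.5^2
  A = 4656.63 m^2

4656.63


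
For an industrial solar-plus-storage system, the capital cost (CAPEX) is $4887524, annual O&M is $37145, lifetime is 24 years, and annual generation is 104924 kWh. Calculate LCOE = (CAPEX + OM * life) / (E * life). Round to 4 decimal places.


Total cost = CAPEX + OM * lifetime = 4887524 + 37145 * 24 = 4887524 + 891480 = 5779004
Total generation = annual * lifetime = 104924 * 24 = 2518176 kWh
LCOE = 5779004 / 2518176
LCOE = 2.2949 $/kWh

2.2949


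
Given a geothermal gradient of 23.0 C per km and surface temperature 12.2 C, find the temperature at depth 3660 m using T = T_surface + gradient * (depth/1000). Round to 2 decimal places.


Convert depth to km: 3660 / 1000 = 3.66 km
Temperature increase = gradient * depth_km = 23.0 * 3.66 = 84.18 C
Temperature at depth = T_surface + delta_T = 12.2 + 84.18
T = 96.38 C

96.38


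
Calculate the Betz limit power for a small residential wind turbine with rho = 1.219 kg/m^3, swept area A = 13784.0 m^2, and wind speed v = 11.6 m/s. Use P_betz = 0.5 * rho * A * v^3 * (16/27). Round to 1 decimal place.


The Betz coefficient Cp_max = 16/27 = 0.5926
v^3 = 11.6^3 = 1560.896
P_betz = 0.5 * rho * A * v^3 * Cp_max
P_betz = 0.5 * 1.219 * 13784.0 * 1560.896 * 0.5926
P_betz = 7771040.3 W

7771040.3


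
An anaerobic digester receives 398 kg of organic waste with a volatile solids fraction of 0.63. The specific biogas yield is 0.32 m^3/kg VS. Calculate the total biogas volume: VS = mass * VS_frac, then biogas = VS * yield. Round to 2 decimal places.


Compute volatile solids:
  VS = mass * VS_fraction = 398 * 0.63 = 250.74 kg
Calculate biogas volume:
  Biogas = VS * specific_yield = 250.74 * 0.32
  Biogas = 80.24 m^3

80.24


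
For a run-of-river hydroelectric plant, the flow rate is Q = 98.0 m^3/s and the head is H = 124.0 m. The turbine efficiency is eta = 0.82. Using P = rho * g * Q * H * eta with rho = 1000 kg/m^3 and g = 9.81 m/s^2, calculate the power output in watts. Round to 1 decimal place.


Apply the hydropower formula P = rho * g * Q * H * eta
rho * g = 1000 * 9.81 = 9810.0
P = 9810.0 * 98.0 * 124.0 * 0.82
P = 97753118.4 W

97753118.4


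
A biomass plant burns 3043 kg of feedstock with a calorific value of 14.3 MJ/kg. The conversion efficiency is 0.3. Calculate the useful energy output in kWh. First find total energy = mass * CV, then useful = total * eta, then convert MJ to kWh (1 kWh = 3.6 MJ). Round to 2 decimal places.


Total energy = mass * CV = 3043 * 14.3 = 43514.9 MJ
Useful energy = total * eta = 43514.9 * 0.3 = 13054.47 MJ
Convert to kWh: 13054.47 / 3.6
Useful energy = 3626.24 kWh

3626.24


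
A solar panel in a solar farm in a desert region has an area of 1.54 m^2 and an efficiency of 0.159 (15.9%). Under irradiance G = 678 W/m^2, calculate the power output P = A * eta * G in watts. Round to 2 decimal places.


Use the solar power formula P = A * eta * G.
Given: A = 1.54 m^2, eta = 0.159, G = 678 W/m^2
P = 1.54 * 0.159 * 678
P = 166.02 W

166.02
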